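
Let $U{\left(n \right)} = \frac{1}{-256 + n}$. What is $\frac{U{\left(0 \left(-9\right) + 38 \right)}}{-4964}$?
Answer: $\frac{1}{1082152} \approx 9.2408 \cdot 10^{-7}$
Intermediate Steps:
$\frac{U{\left(0 \left(-9\right) + 38 \right)}}{-4964} = \frac{1}{\left(-256 + \left(0 \left(-9\right) + 38\right)\right) \left(-4964\right)} = \frac{1}{-256 + \left(0 + 38\right)} \left(- \frac{1}{4964}\right) = \frac{1}{-256 + 38} \left(- \frac{1}{4964}\right) = \frac{1}{-218} \left(- \frac{1}{4964}\right) = \left(- \frac{1}{218}\right) \left(- \frac{1}{4964}\right) = \frac{1}{1082152}$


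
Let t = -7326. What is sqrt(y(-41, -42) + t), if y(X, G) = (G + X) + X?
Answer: 5*I*sqrt(298) ≈ 86.313*I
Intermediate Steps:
y(X, G) = G + 2*X
sqrt(y(-41, -42) + t) = sqrt((-42 + 2*(-41)) - 7326) = sqrt((-42 - 82) - 7326) = sqrt(-124 - 7326) = sqrt(-7450) = 5*I*sqrt(298)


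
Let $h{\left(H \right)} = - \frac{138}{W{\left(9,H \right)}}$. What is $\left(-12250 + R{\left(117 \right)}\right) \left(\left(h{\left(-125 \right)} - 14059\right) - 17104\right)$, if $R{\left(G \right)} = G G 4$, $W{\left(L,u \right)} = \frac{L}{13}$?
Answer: $- \frac{3999262022}{3} \approx -1.3331 \cdot 10^{9}$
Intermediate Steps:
$W{\left(L,u \right)} = \frac{L}{13}$ ($W{\left(L,u \right)} = L \frac{1}{13} = \frac{L}{13}$)
$h{\left(H \right)} = - \frac{598}{3}$ ($h{\left(H \right)} = - \frac{138}{\frac{1}{13} \cdot 9} = - \frac{138}{\frac{9}{13}} = \left(-138\right) \frac{13}{9} = - \frac{598}{3}$)
$R{\left(G \right)} = 4 G^{2}$ ($R{\left(G \right)} = G^{2} \cdot 4 = 4 G^{2}$)
$\left(-12250 + R{\left(117 \right)}\right) \left(\left(h{\left(-125 \right)} - 14059\right) - 17104\right) = \left(-12250 + 4 \cdot 117^{2}\right) \left(\left(- \frac{598}{3} - 14059\right) - 17104\right) = \left(-12250 + 4 \cdot 13689\right) \left(\left(- \frac{598}{3} - 14059\right) - 17104\right) = \left(-12250 + 54756\right) \left(- \frac{42775}{3} - 17104\right) = 42506 \left(- \frac{94087}{3}\right) = - \frac{3999262022}{3}$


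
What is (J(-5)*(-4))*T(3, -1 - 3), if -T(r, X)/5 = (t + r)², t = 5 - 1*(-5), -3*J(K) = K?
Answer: 16900/3 ≈ 5633.3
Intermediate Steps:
J(K) = -K/3
t = 10 (t = 5 + 5 = 10)
T(r, X) = -5*(10 + r)²
(J(-5)*(-4))*T(3, -1 - 3) = (-⅓*(-5)*(-4))*(-5*(10 + 3)²) = ((5/3)*(-4))*(-5*13²) = -(-100)*169/3 = -20/3*(-845) = 16900/3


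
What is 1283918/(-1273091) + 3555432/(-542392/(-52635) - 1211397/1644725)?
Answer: 78369768315403096837522/210906315254513111 ≈ 3.7159e+5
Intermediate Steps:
1283918/(-1273091) + 3555432/(-542392/(-52635) - 1211397/1644725) = 1283918*(-1/1273091) + 3555432/(-542392*(-1/52635) - 1211397*1/1644725) = -1283918/1273091 + 3555432/(542392/52635 - 1211397/1644725) = -1283918/1273091 + 3555432/(165664760221/17314020075) = -1283918/1273091 + 3555432*(17314020075/165664760221) = -1283918/1273091 + 61558821023297400/165664760221 = 78369768315403096837522/210906315254513111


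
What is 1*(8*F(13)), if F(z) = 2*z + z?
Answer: 312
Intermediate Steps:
F(z) = 3*z
1*(8*F(13)) = 1*(8*(3*13)) = 1*(8*39) = 1*312 = 312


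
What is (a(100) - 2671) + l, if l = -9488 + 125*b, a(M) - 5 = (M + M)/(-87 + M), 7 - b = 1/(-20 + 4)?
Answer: -2341207/208 ≈ -11256.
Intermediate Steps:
b = 113/16 (b = 7 - 1/(-20 + 4) = 7 - 1/(-16) = 7 - 1*(-1/16) = 7 + 1/16 = 113/16 ≈ 7.0625)
a(M) = 5 + 2*M/(-87 + M) (a(M) = 5 + (M + M)/(-87 + M) = 5 + (2*M)/(-87 + M) = 5 + 2*M/(-87 + M))
l = -137683/16 (l = -9488 + 125*(113/16) = -9488 + 14125/16 = -137683/16 ≈ -8605.2)
(a(100) - 2671) + l = ((-435 + 7*100)/(-87 + 100) - 2671) - 137683/16 = ((-435 + 700)/13 - 2671) - 137683/16 = ((1/13)*265 - 2671) - 137683/16 = (265/13 - 2671) - 137683/16 = -34458/13 - 137683/16 = -2341207/208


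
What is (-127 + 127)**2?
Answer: 0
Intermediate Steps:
(-127 + 127)**2 = 0**2 = 0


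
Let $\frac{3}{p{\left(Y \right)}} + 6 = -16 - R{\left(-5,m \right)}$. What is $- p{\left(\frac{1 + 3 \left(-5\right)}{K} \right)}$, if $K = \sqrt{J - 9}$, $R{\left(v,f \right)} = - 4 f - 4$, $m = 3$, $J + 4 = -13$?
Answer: $\frac{1}{2} \approx 0.5$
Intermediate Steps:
$J = -17$ ($J = -4 - 13 = -17$)
$R{\left(v,f \right)} = -4 - 4 f$
$K = i \sqrt{26}$ ($K = \sqrt{-17 - 9} = \sqrt{-26} = i \sqrt{26} \approx 5.099 i$)
$p{\left(Y \right)} = - \frac{1}{2}$ ($p{\left(Y \right)} = \frac{3}{-6 - \left(12 - 12\right)} = \frac{3}{-6 - 0} = \frac{3}{-6 + \left(-16 + 16\right)} = \frac{3}{-6 + 0} = \frac{3}{-6} = 3 \left(- \frac{1}{6}\right) = - \frac{1}{2}$)
$- p{\left(\frac{1 + 3 \left(-5\right)}{K} \right)} = \left(-1\right) \left(- \frac{1}{2}\right) = \frac{1}{2}$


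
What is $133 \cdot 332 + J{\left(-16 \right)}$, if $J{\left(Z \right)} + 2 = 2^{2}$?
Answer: $44158$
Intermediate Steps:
$J{\left(Z \right)} = 2$ ($J{\left(Z \right)} = -2 + 2^{2} = -2 + 4 = 2$)
$133 \cdot 332 + J{\left(-16 \right)} = 133 \cdot 332 + 2 = 44156 + 2 = 44158$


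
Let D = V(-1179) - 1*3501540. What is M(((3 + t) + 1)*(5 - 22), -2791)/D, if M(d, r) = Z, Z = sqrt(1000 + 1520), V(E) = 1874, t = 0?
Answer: -3*sqrt(70)/1749833 ≈ -1.4344e-5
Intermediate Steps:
Z = 6*sqrt(70) (Z = sqrt(2520) = 6*sqrt(70) ≈ 50.200)
M(d, r) = 6*sqrt(70)
D = -3499666 (D = 1874 - 1*3501540 = 1874 - 3501540 = -3499666)
M(((3 + t) + 1)*(5 - 22), -2791)/D = (6*sqrt(70))/(-3499666) = (6*sqrt(70))*(-1/3499666) = -3*sqrt(70)/1749833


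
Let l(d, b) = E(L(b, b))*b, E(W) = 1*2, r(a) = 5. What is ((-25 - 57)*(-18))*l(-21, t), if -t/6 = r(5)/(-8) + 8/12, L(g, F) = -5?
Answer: -738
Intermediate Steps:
t = -¼ (t = -6*(5/(-8) + 8/12) = -6*(5*(-⅛) + 8*(1/12)) = -6*(-5/8 + ⅔) = -6*1/24 = -¼ ≈ -0.25000)
E(W) = 2
l(d, b) = 2*b
((-25 - 57)*(-18))*l(-21, t) = ((-25 - 57)*(-18))*(2*(-¼)) = -82*(-18)*(-½) = 1476*(-½) = -738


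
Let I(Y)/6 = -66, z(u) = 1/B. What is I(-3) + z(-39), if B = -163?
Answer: -64549/163 ≈ -396.01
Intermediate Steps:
z(u) = -1/163 (z(u) = 1/(-163) = -1/163)
I(Y) = -396 (I(Y) = 6*(-66) = -396)
I(-3) + z(-39) = -396 - 1/163 = -64549/163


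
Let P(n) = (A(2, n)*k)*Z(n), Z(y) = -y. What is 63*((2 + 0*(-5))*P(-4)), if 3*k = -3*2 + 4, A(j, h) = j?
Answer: -672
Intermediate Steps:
k = -⅔ (k = (-3*2 + 4)/3 = (-6 + 4)/3 = (⅓)*(-2) = -⅔ ≈ -0.66667)
P(n) = 4*n/3 (P(n) = (2*(-⅔))*(-n) = -(-4)*n/3 = 4*n/3)
63*((2 + 0*(-5))*P(-4)) = 63*((2 + 0*(-5))*((4/3)*(-4))) = 63*((2 + 0)*(-16/3)) = 63*(2*(-16/3)) = 63*(-32/3) = -672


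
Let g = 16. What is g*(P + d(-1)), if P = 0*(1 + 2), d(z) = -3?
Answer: -48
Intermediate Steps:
P = 0 (P = 0*3 = 0)
g*(P + d(-1)) = 16*(0 - 3) = 16*(-3) = -48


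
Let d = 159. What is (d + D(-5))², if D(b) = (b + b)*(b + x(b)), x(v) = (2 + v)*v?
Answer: 3481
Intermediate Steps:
x(v) = v*(2 + v)
D(b) = 2*b*(b + b*(2 + b)) (D(b) = (b + b)*(b + b*(2 + b)) = (2*b)*(b + b*(2 + b)) = 2*b*(b + b*(2 + b)))
(d + D(-5))² = (159 + 2*(-5)²*(3 - 5))² = (159 + 2*25*(-2))² = (159 - 100)² = 59² = 3481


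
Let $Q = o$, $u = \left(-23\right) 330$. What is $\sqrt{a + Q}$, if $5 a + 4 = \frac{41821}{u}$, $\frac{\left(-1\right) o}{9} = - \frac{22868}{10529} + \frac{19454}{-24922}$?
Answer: $\frac{\sqrt{24464804928319140660337062}}{995822185710} \approx 4.9669$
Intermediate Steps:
$u = -7590$
$o = \frac{3486363579}{131201869}$ ($o = - 9 \left(- \frac{22868}{10529} + \frac{19454}{-24922}\right) = - 9 \left(\left(-22868\right) \frac{1}{10529} + 19454 \left(- \frac{1}{24922}\right)\right) = - 9 \left(- \frac{22868}{10529} - \frac{9727}{12461}\right) = \left(-9\right) \left(- \frac{387373731}{131201869}\right) = \frac{3486363579}{131201869} \approx 26.573$)
$Q = \frac{3486363579}{131201869} \approx 26.573$
$a = - \frac{72181}{37950}$ ($a = - \frac{4}{5} + \frac{41821 \frac{1}{-7590}}{5} = - \frac{4}{5} + \frac{41821 \left(- \frac{1}{7590}\right)}{5} = - \frac{4}{5} + \frac{1}{5} \left(- \frac{41821}{7590}\right) = - \frac{4}{5} - \frac{41821}{37950} = - \frac{72181}{37950} \approx -1.902$)
$\sqrt{a + Q} = \sqrt{- \frac{72181}{37950} + \frac{3486363579}{131201869}} = \sqrt{\frac{122837215716761}{4979110928550}} = \frac{\sqrt{24464804928319140660337062}}{995822185710}$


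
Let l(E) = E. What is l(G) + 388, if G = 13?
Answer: 401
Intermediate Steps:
l(G) + 388 = 13 + 388 = 401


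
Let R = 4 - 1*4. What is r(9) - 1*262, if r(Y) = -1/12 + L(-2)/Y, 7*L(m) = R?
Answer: -3145/12 ≈ -262.08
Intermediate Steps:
R = 0 (R = 4 - 4 = 0)
L(m) = 0 (L(m) = (⅐)*0 = 0)
r(Y) = -1/12 (r(Y) = -1/12 + 0/Y = -1*1/12 + 0 = -1/12 + 0 = -1/12)
r(9) - 1*262 = -1/12 - 1*262 = -1/12 - 262 = -3145/12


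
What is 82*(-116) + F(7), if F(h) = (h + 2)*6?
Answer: -9458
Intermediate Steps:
F(h) = 12 + 6*h (F(h) = (2 + h)*6 = 12 + 6*h)
82*(-116) + F(7) = 82*(-116) + (12 + 6*7) = -9512 + (12 + 42) = -9512 + 54 = -9458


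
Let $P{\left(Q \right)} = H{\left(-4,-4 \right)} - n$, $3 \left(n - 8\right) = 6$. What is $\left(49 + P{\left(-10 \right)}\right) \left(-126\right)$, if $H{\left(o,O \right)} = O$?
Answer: $-4410$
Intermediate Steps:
$n = 10$ ($n = 8 + \frac{1}{3} \cdot 6 = 8 + 2 = 10$)
$P{\left(Q \right)} = -14$ ($P{\left(Q \right)} = -4 - 10 = -14$)
$\left(49 + P{\left(-10 \right)}\right) \left(-126\right) = \left(49 - 14\right) \left(-126\right) = 35 \left(-126\right) = -4410$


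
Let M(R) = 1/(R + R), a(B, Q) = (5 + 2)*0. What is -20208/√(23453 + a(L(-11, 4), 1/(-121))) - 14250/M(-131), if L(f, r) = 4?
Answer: 3733500 - 20208*√23453/23453 ≈ 3.7334e+6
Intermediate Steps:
a(B, Q) = 0 (a(B, Q) = 7*0 = 0)
M(R) = 1/(2*R)
-20208/√(23453 + a(L(-11, 4), 1/(-121))) - 14250/M(-131) = -20208/√(23453 + 0) - 14250/((½)/(-131)) = -20208*√23453/23453 - 14250/((½)*(-1/131)) = -20208*√23453/23453 - 14250/(-1/262) = -20208*√23453/23453 - 14250*(-262) = -20208*√23453/23453 + 3733500 = 3733500 - 20208*√23453/23453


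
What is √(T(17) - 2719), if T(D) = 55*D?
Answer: 2*I*√446 ≈ 42.237*I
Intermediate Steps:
√(T(17) - 2719) = √(55*17 - 2719) = √(935 - 2719) = √(-1784) = 2*I*√446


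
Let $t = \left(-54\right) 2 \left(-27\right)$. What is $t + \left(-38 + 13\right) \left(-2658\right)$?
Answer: $69366$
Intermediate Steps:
$t = 2916$ ($t = \left(-108\right) \left(-27\right) = 2916$)
$t + \left(-38 + 13\right) \left(-2658\right) = 2916 + \left(-38 + 13\right) \left(-2658\right) = 2916 - -66450 = 2916 + 66450 = 69366$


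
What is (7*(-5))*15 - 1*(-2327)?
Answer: 1802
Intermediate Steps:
(7*(-5))*15 - 1*(-2327) = -35*15 + 2327 = -525 + 2327 = 1802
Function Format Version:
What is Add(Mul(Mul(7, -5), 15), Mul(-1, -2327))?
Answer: 1802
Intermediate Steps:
Add(Mul(Mul(7, -5), 15), Mul(-1, -2327)) = Add(Mul(-35, 15), 2327) = Add(-525, 2327) = 1802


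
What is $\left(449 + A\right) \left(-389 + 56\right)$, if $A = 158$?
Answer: $-202131$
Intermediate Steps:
$\left(449 + A\right) \left(-389 + 56\right) = \left(449 + 158\right) \left(-389 + 56\right) = 607 \left(-333\right) = -202131$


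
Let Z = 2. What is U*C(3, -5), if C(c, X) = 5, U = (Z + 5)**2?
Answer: 245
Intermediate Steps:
U = 49 (U = (2 + 5)**2 = 7**2 = 49)
U*C(3, -5) = 49*5 = 245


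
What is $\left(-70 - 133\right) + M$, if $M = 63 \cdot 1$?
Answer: $-140$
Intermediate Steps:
$M = 63$
$\left(-70 - 133\right) + M = \left(-70 - 133\right) + 63 = -203 + 63 = -140$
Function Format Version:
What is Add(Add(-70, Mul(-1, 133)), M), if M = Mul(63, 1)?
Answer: -140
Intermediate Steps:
M = 63
Add(Add(-70, Mul(-1, 133)), M) = Add(Add(-70, Mul(-1, 133)), 63) = Add(Add(-70, -133), 63) = Add(-203, 63) = -140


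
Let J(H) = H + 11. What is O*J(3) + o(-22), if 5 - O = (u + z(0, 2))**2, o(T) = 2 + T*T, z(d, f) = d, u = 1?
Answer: 542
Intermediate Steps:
o(T) = 2 + T**2
J(H) = 11 + H
O = 4 (O = 5 - (1 + 0)**2 = 5 - 1*1**2 = 5 - 1*1 = 5 - 1 = 4)
O*J(3) + o(-22) = 4*(11 + 3) + (2 + (-22)**2) = 4*14 + (2 + 484) = 56 + 486 = 542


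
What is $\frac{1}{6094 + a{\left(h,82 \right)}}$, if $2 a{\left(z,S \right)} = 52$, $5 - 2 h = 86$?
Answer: $\frac{1}{6120} \approx 0.0001634$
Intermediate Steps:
$h = - \frac{81}{2}$ ($h = \frac{5}{2} - 43 = - \frac{81}{2} \approx -40.5$)
$a{\left(z,S \right)} = 26$ ($a{\left(z,S \right)} = \frac{1}{2} \cdot 52 = 26$)
$\frac{1}{6094 + a{\left(h,82 \right)}} = \frac{1}{6094 + 26} = \frac{1}{6120}$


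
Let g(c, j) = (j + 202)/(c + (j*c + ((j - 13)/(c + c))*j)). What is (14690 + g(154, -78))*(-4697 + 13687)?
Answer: 1109197185780/8399 ≈ 1.3206e+8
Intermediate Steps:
g(c, j) = (202 + j)/(c + c*j + j*(-13 + j)/(2*c)) (g(c, j) = (202 + j)/(c + (c*j + ((-13 + j)/((2*c)))*j)) = (202 + j)/(c + (c*j + ((-13 + j)*(1/(2*c)))*j)) = (202 + j)/(c + (c*j + ((-13 + j)/(2*c))*j)) = (202 + j)/(c + (c*j + j*(-13 + j)/(2*c))) = (202 + j)/(c + c*j + j*(-13 + j)/(2*c)))
(14690 + g(154, -78))*(-4697 + 13687) = (14690 + 2*154*(202 - 78)/((-78)² - 13*(-78) + 2*154² + 2*(-78)*154²))*(-4697 + 13687) = (14690 + 2*154*124/(6084 + 1014 + 2*23716 + 2*(-78)*23716))*8990 = (14690 + 2*154*124/(6084 + 1014 + 47432 - 3699696))*8990 = (14690 + 2*154*124/(-3645166))*8990 = (14690 + 2*154*(-1/3645166)*124)*8990 = (14690 - 88/8399)*8990 = (123381222/8399)*8990 = 1109197185780/8399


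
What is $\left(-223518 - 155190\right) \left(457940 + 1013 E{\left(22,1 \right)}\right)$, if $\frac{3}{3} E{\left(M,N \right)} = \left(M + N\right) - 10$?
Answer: $-178412747172$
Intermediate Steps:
$E{\left(M,N \right)} = -10 + M + N$ ($E{\left(M,N \right)} = \left(M + N\right) - 10 = -10 + M + N$)
$\left(-223518 - 155190\right) \left(457940 + 1013 E{\left(22,1 \right)}\right) = \left(-223518 - 155190\right) \left(457940 + 1013 \left(-10 + 22 + 1\right)\right) = - 378708 \left(457940 + 1013 \cdot 13\right) = - 378708 \left(457940 + 13169\right) = \left(-378708\right) 471109 = -178412747172$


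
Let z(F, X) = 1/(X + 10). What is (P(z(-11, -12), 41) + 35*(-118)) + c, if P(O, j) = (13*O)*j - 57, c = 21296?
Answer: 33685/2 ≈ 16843.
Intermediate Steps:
z(F, X) = 1/(10 + X)
P(O, j) = -57 + 13*O*j (P(O, j) = 13*O*j - 57 = -57 + 13*O*j)
(P(z(-11, -12), 41) + 35*(-118)) + c = ((-57 + 13*41/(10 - 12)) + 35*(-118)) + 21296 = ((-57 + 13*41/(-2)) - 4130) + 21296 = ((-57 + 13*(-½)*41) - 4130) + 21296 = ((-57 - 533/2) - 4130) + 21296 = (-647/2 - 4130) + 21296 = -8907/2 + 21296 = 33685/2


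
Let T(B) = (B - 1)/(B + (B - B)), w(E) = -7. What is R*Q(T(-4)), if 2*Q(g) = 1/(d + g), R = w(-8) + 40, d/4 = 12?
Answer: 66/197 ≈ 0.33503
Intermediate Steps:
d = 48 (d = 4*12 = 48)
T(B) = (-1 + B)/B (T(B) = (-1 + B)/(B + 0) = (-1 + B)/B)
R = 33 (R = -7 + 40 = 33)
Q(g) = 1/(2*(48 + g))
R*Q(T(-4)) = 33*(1/(2*(48 + (-1 - 4)/(-4)))) = 33*(1/(2*(48 - ¼*(-5)))) = 33*(1/(2*(48 + 5/4))) = 33*(1/(2*(197/4))) = 33*((½)*(4/197)) = 33*(2/197) = 66/197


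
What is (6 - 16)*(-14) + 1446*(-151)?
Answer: -218206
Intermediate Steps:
(6 - 16)*(-14) + 1446*(-151) = -10*(-14) - 218346 = 140 - 218346 = -218206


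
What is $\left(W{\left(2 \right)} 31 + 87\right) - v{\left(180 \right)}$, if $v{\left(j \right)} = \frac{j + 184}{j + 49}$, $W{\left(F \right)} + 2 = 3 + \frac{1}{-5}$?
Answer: $\frac{126191}{1145} \approx 110.21$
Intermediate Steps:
$W{\left(F \right)} = \frac{4}{5}$ ($W{\left(F \right)} = -2 + \left(3 + \frac{1}{-5}\right) = -2 + \left(3 - \frac{1}{5}\right) = -2 + \frac{14}{5} = \frac{4}{5}$)
$v{\left(j \right)} = \frac{184 + j}{49 + j}$
$\left(W{\left(2 \right)} 31 + 87\right) - v{\left(180 \right)} = \left(\frac{4}{5} \cdot 31 + 87\right) - \frac{184 + 180}{49 + 180} = \left(\frac{124}{5} + 87\right) - \frac{1}{229} \cdot 364 = \frac{559}{5} - \frac{1}{229} \cdot 364 = \frac{559}{5} - \frac{364}{229} = \frac{126191}{1145}$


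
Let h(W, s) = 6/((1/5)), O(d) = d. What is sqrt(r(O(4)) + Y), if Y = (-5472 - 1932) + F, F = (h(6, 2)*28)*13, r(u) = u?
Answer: 8*sqrt(55) ≈ 59.330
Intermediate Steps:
h(W, s) = 30 (h(W, s) = 6/((1*(1/5))) = 6/(1/5) = 6*5 = 30)
F = 10920 (F = (30*28)*13 = 840*13 = 10920)
Y = 3516 (Y = (-5472 - 1932) + 10920 = -7404 + 10920 = 3516)
sqrt(r(O(4)) + Y) = sqrt(4 + 3516) = sqrt(3520) = 8*sqrt(55)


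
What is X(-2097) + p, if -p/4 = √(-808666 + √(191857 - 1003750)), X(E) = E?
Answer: -2097 - 4*√(-808666 + I*√811893) ≈ -2099.0 - 3597.0*I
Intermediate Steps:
p = -4*√(-808666 + I*√811893) (p = -4*√(-808666 + √(191857 - 1003750)) = -4*√(-808666 + √(-811893)) = -4*√(-808666 + I*√811893) ≈ -2.004 - 3597.0*I)
X(-2097) + p = -2097 - 4*√(-808666 + I*√811893)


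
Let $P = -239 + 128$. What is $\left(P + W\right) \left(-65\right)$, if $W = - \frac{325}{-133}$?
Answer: $\frac{938470}{133} \approx 7056.2$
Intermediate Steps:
$P = -111$
$W = \frac{325}{133}$ ($W = \left(-325\right) \left(- \frac{1}{133}\right) = \frac{325}{133} \approx 2.4436$)
$\left(P + W\right) \left(-65\right) = \left(-111 + \frac{325}{133}\right) \left(-65\right) = \left(- \frac{14438}{133}\right) \left(-65\right) = \frac{938470}{133}$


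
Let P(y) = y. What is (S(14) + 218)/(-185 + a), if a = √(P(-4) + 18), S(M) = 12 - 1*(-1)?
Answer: -42735/34211 - 231*√14/34211 ≈ -1.2744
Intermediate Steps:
S(M) = 13 (S(M) = 12 + 1 = 13)
a = √14 (a = √(-4 + 18) = √14 ≈ 3.7417)
(S(14) + 218)/(-185 + a) = (13 + 218)/(-185 + √14) = 231/(-185 + √14)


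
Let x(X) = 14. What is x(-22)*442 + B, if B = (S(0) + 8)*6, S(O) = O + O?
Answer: 6236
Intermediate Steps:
S(O) = 2*O
B = 48 (B = (2*0 + 8)*6 = (0 + 8)*6 = 8*6 = 48)
x(-22)*442 + B = 14*442 + 48 = 6188 + 48 = 6236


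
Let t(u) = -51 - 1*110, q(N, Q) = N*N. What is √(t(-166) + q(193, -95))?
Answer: 4*√2318 ≈ 192.58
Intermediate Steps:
q(N, Q) = N²
t(u) = -161 (t(u) = -51 - 110 = -161)
√(t(-166) + q(193, -95)) = √(-161 + 193²) = √(-161 + 37249) = √37088 = 4*√2318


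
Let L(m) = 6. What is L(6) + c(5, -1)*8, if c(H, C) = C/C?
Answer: 14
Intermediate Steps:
c(H, C) = 1
L(6) + c(5, -1)*8 = 6 + 1*8 = 6 + 8 = 14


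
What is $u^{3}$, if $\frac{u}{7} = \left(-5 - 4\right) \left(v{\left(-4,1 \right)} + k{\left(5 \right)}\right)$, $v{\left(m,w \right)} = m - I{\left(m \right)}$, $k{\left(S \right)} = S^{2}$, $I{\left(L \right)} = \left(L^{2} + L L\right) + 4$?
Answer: $843908625$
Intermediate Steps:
$I{\left(L \right)} = 4 + 2 L^{2}$ ($I{\left(L \right)} = \left(L^{2} + L^{2}\right) + 4 = 2 L^{2} + 4 = 4 + 2 L^{2}$)
$v{\left(m,w \right)} = -4 + m - 2 m^{2}$ ($v{\left(m,w \right)} = m - \left(4 + 2 m^{2}\right) = -4 + m - 2 m^{2}$)
$u = 945$ ($u = 7 \left(-5 - 4\right) \left(\left(-4 - 4 - 2 \left(-4\right)^{2}\right) + 5^{2}\right) = 7 \left(- 9 \left(\left(-4 - 4 - 32\right) + 25\right)\right) = 7 \left(- 9 \left(-40 + 25\right)\right) = 7 \left(\left(-9\right) \left(-15\right)\right) = 7 \cdot 135 = 945$)
$u^{3} = 945^{3} = 843908625$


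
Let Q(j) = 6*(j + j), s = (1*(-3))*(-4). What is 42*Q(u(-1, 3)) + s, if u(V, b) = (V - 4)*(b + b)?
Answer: -15108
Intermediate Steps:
u(V, b) = 2*b*(-4 + V) (u(V, b) = (-4 + V)*(2*b) = 2*b*(-4 + V))
s = 12 (s = -3*(-4) = 12)
Q(j) = 12*j (Q(j) = 6*(2*j) = 12*j)
42*Q(u(-1, 3)) + s = 42*(12*(2*3*(-4 - 1))) + 12 = 42*(12*(2*3*(-5))) + 12 = 42*(12*(-30)) + 12 = 42*(-360) + 12 = -15120 + 12 = -15108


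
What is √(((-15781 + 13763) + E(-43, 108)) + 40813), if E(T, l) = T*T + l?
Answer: 12*√283 ≈ 201.87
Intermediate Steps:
E(T, l) = l + T² (E(T, l) = T² + l = l + T²)
√(((-15781 + 13763) + E(-43, 108)) + 40813) = √(((-15781 + 13763) + (108 + (-43)²)) + 40813) = √((-2018 + (108 + 1849)) + 40813) = √((-2018 + 1957) + 40813) = √(-61 + 40813) = √40752 = 12*√283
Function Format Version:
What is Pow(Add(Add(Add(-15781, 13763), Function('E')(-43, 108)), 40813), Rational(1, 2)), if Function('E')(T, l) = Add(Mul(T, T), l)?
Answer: Mul(12, Pow(283, Rational(1, 2))) ≈ 201.87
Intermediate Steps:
Function('E')(T, l) = Add(l, Pow(T, 2)) (Function('E')(T, l) = Add(Pow(T, 2), l) = Add(l, Pow(T, 2)))
Pow(Add(Add(Add(-15781, 13763), Function('E')(-43, 108)), 40813), Rational(1, 2)) = Pow(Add(Add(Add(-15781, 13763), Add(108, Pow(-43, 2))), 40813), Rational(1, 2)) = Pow(Add(Add(-2018, Add(108, 1849)), 40813), Rational(1, 2)) = Pow(Add(Add(-2018, 1957), 40813), Rational(1, 2)) = Pow(Add(-61, 40813), Rational(1, 2)) = Pow(40752, Rational(1, 2)) = Mul(12, Pow(283, Rational(1, 2)))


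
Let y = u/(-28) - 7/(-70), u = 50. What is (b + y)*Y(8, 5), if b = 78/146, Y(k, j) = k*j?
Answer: -23536/511 ≈ -46.059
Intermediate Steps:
Y(k, j) = j*k
b = 39/73 (b = 78*(1/146) = 39/73 ≈ 0.53425)
y = -59/35 (y = 50/(-28) - 7/(-70) = 50*(-1/28) - 7*(-1/70) = -25/14 + ⅒ = -59/35 ≈ -1.6857)
(b + y)*Y(8, 5) = (39/73 - 59/35)*(5*8) = -2942/2555*40 = -23536/511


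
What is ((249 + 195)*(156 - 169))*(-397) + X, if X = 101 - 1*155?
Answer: 2291430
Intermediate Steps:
X = -54 (X = 101 - 155 = -54)
((249 + 195)*(156 - 169))*(-397) + X = ((249 + 195)*(156 - 169))*(-397) - 54 = (444*(-13))*(-397) - 54 = -5772*(-397) - 54 = 2291484 - 54 = 2291430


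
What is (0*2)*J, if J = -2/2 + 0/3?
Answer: 0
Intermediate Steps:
J = -1 (J = -2*½ + 0*(⅓) = -1 + 0 = -1)
(0*2)*J = (0*2)*(-1) = 0*(-1) = 0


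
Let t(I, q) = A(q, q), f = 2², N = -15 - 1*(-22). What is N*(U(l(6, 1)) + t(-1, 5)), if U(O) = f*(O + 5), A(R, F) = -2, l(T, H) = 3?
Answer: 210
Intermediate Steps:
N = 7 (N = -15 + 22 = 7)
f = 4
t(I, q) = -2
U(O) = 20 + 4*O (U(O) = 4*(O + 5) = 4*(5 + O) = 20 + 4*O)
N*(U(l(6, 1)) + t(-1, 5)) = 7*((20 + 4*3) - 2) = 7*((20 + 12) - 2) = 7*(32 - 2) = 7*30 = 210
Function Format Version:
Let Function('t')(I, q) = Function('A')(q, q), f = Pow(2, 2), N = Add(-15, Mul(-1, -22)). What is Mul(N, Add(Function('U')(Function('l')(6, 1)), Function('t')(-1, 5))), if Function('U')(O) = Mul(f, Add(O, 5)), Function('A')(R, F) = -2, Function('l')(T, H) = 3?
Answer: 210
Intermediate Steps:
N = 7 (N = Add(-15, 22) = 7)
f = 4
Function('t')(I, q) = -2
Function('U')(O) = Add(20, Mul(4, O)) (Function('U')(O) = Mul(4, Add(O, 5)) = Mul(4, Add(5, O)) = Add(20, Mul(4, O)))
Mul(N, Add(Function('U')(Function('l')(6, 1)), Function('t')(-1, 5))) = Mul(7, Add(Add(20, Mul(4, 3)), -2)) = Mul(7, Add(Add(20, 12), -2)) = Mul(7, Add(32, -2)) = Mul(7, 30) = 210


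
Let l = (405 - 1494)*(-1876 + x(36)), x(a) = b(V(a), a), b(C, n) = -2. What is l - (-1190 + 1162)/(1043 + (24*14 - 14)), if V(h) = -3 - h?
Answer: 398802694/195 ≈ 2.0451e+6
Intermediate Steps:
x(a) = -2
l = 2045142 (l = (405 - 1494)*(-1876 - 2) = -1089*(-1878) = 2045142)
l - (-1190 + 1162)/(1043 + (24*14 - 14)) = 2045142 - (-1190 + 1162)/(1043 + (24*14 - 14)) = 2045142 - (-28)/(1043 + (336 - 14)) = 2045142 - (-28)/(1043 + 322) = 2045142 - (-28)/1365 = 2045142 - 1*(-4/195) = 2045142 + 4/195 = 398802694/195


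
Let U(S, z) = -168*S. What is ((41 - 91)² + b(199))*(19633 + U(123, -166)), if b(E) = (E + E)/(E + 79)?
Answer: -358477669/139 ≈ -2.5790e+6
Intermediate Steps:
b(E) = 2*E/(79 + E) (b(E) = (2*E)/(79 + E) = 2*E/(79 + E))
((41 - 91)² + b(199))*(19633 + U(123, -166)) = ((41 - 91)² + 2*199/(79 + 199))*(19633 - 168*123) = ((-50)² + 2*199/278)*(19633 - 20664) = (2500 + 2*199*(1/278))*(-1031) = (2500 + 199/139)*(-1031) = (347699/139)*(-1031) = -358477669/139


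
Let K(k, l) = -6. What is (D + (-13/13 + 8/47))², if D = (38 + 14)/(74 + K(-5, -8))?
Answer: 2704/638401 ≈ 0.0042356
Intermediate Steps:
D = 13/17 (D = (38 + 14)/(74 - 6) = 52/68 = 52*(1/68) = 13/17 ≈ 0.76471)
(D + (-13/13 + 8/47))² = (13/17 + (-13/13 + 8/47))² = (13/17 + (-13*1/13 + 8*(1/47)))² = (13/17 + (-1 + 8/47))² = (13/17 - 39/47)² = (-52/799)² = 2704/638401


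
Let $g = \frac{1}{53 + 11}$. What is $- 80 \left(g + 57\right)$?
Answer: $- \frac{18245}{4} \approx -4561.3$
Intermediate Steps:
$g = \frac{1}{64} \approx 0.015625$
$- 80 \left(g + 57\right) = - 80 \left(\frac{1}{64} + 57\right) = \left(-80\right) \frac{3649}{64} = - \frac{18245}{4}$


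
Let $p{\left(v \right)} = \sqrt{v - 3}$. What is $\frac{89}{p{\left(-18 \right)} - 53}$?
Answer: $- \frac{4717}{2830} - \frac{89 i \sqrt{21}}{2830} \approx -1.6668 - 0.14412 i$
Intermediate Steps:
$p{\left(v \right)} = \sqrt{-3 + v}$
$\frac{89}{p{\left(-18 \right)} - 53} = \frac{89}{\sqrt{-3 - 18} - 53} = \frac{89}{\sqrt{-21} - 53} = \frac{89}{i \sqrt{21} - 53} = \frac{89}{-53 + i \sqrt{21}}$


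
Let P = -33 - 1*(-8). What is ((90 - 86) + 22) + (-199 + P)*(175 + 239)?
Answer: -92710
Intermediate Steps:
P = -25 (P = -33 + 8 = -25)
((90 - 86) + 22) + (-199 + P)*(175 + 239) = ((90 - 86) + 22) + (-199 - 25)*(175 + 239) = (4 + 22) - 224*414 = 26 - 92736 = -92710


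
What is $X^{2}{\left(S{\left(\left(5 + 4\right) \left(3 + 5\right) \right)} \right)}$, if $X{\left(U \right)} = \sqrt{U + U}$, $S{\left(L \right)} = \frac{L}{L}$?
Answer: $2$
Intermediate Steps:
$S{\left(L \right)} = 1$
$X{\left(U \right)} = \sqrt{2} \sqrt{U}$ ($X{\left(U \right)} = \sqrt{2 U} = \sqrt{2} \sqrt{U}$)
$X^{2}{\left(S{\left(\left(5 + 4\right) \left(3 + 5\right) \right)} \right)} = \left(\sqrt{2} \sqrt{1}\right)^{2} = \left(\sqrt{2} \cdot 1\right)^{2} = \left(\sqrt{2}\right)^{2} = 2$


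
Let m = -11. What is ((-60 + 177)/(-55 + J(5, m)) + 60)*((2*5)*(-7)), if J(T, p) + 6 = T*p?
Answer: -239505/58 ≈ -4129.4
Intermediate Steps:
J(T, p) = -6 + T*p
((-60 + 177)/(-55 + J(5, m)) + 60)*((2*5)*(-7)) = ((-60 + 177)/(-55 + (-6 + 5*(-11))) + 60)*((2*5)*(-7)) = (117/(-55 + (-6 - 55)) + 60)*(10*(-7)) = (117/(-55 - 61) + 60)*(-70) = (117/(-116) + 60)*(-70) = (117*(-1/116) + 60)*(-70) = (-117/116 + 60)*(-70) = (6843/116)*(-70) = -239505/58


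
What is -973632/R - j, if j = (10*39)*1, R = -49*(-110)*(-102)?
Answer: -1616974/4165 ≈ -388.23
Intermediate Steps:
R = -549780 (R = 5390*(-102) = -549780)
j = 390 (j = 390*1 = 390)
-973632/R - j = -973632/(-549780) - 1*390 = -973632*(-1/549780) - 390 = 7376/4165 - 390 = -1616974/4165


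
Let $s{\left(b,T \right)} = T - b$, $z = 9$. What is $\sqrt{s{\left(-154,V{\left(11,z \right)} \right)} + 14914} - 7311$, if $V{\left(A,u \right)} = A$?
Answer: $-7311 + \sqrt{15079} \approx -7188.2$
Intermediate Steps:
$\sqrt{s{\left(-154,V{\left(11,z \right)} \right)} + 14914} - 7311 = \sqrt{\left(11 - -154\right) + 14914} - 7311 = \sqrt{\left(11 + 154\right) + 14914} - 7311 = \sqrt{165 + 14914} - 7311 = \sqrt{15079} - 7311 = -7311 + \sqrt{15079}$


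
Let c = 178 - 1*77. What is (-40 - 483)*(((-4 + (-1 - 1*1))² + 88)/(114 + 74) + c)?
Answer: -2498894/47 ≈ -53168.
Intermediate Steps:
c = 101 (c = 178 - 77 = 101)
(-40 - 483)*(((-4 + (-1 - 1*1))² + 88)/(114 + 74) + c) = (-40 - 483)*(((-4 + (-1 - 1*1))² + 88)/(114 + 74) + 101) = -523*(((-4 + (-1 - 1))² + 88)/188 + 101) = -523*(((-4 - 2)² + 88)*(1/188) + 101) = -523*(((-6)² + 88)*(1/188) + 101) = -523*((36 + 88)*(1/188) + 101) = -523*(124*(1/188) + 101) = -523*(31/47 + 101) = -523*4778/47 = -2498894/47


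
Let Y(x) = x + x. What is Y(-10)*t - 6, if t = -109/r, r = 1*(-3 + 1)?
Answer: -1096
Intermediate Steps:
Y(x) = 2*x
r = -2 (r = 1*(-2) = -2)
t = 109/2 (t = -109/(-2) = -109*(-1/2) = 109/2 ≈ 54.500)
Y(-10)*t - 6 = (2*(-10))*(109/2) - 6 = -20*109/2 - 6 = -1090 - 6 = -1096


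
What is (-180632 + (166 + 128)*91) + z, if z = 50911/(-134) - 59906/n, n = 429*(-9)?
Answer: -7254637849/47034 ≈ -1.5424e+5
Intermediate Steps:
n = -3861
z = -17139997/47034 (z = 50911/(-134) - 59906/(-3861) = 50911*(-1/134) - 59906*(-1/3861) = -50911/134 + 5446/351 = -17139997/47034 ≈ -364.42)
(-180632 + (166 + 128)*91) + z = (-180632 + (166 + 128)*91) - 17139997/47034 = (-180632 + 294*91) - 17139997/47034 = (-180632 + 26754) - 17139997/47034 = -153878 - 17139997/47034 = -7254637849/47034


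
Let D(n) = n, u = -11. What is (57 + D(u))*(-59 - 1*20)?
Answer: -3634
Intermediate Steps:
(57 + D(u))*(-59 - 1*20) = (57 - 11)*(-59 - 1*20) = 46*(-59 - 20) = 46*(-79) = -3634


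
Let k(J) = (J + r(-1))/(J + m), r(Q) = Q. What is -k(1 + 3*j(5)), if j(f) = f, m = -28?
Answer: 5/4 ≈ 1.2500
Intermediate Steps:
k(J) = (-1 + J)/(-28 + J) (k(J) = (J - 1)/(J - 28) = (-1 + J)/(-28 + J))
-k(1 + 3*j(5)) = -(-1 + (1 + 3*5))/(-28 + (1 + 3*5)) = -(-1 + (1 + 15))/(-28 + (1 + 15)) = -(-1 + 16)/(-28 + 16) = -15/(-12) = -(-1)*15/12 = -1*(-5/4) = 5/4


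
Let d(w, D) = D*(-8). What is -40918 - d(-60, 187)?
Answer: -39422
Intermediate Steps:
d(w, D) = -8*D
-40918 - d(-60, 187) = -40918 - (-8)*187 = -40918 - 1*(-1496) = -40918 + 1496 = -39422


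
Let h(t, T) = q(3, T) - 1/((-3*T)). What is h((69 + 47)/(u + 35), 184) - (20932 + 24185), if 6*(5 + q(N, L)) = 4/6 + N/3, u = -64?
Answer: -74721569/1656 ≈ -45122.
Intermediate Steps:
q(N, L) = -44/9 + N/18 (q(N, L) = -5 + (4/6 + N/3)/6 = -5 + (4*(⅙) + N*(⅓))/6 = -5 + (⅔ + N/3)/6 = -5 + (⅑ + N/18) = -44/9 + N/18)
h(t, T) = -85/18 + 1/(3*T) (h(t, T) = (-44/9 + (1/18)*3) - 1/((-3*T)) = (-44/9 + ⅙) - (-1)/(3*T) = -85/18 + 1/(3*T))
h((69 + 47)/(u + 35), 184) - (20932 + 24185) = (1/18)*(6 - 85*184)/184 - (20932 + 24185) = (1/18)*(1/184)*(6 - 15640) - 1*45117 = (1/18)*(1/184)*(-15634) - 45117 = -7817/1656 - 45117 = -74721569/1656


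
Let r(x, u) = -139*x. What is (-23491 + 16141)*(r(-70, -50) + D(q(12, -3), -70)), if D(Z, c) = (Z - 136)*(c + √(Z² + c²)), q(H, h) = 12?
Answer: -135313500 + 1822800*√1261 ≈ -7.0585e+7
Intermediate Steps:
D(Z, c) = (-136 + Z)*(c + √(Z² + c²))
(-23491 + 16141)*(r(-70, -50) + D(q(12, -3), -70)) = (-23491 + 16141)*(-139*(-70) + (-136*(-70) - 136*√(12² + (-70)²) + 12*(-70) + 12*√(12² + (-70)²))) = -7350*(9730 + (9520 - 136*√(144 + 4900) - 840 + 12*√(144 + 4900))) = -7350*(9730 + (9520 - 272*√1261 - 840 + 12*√5044)) = -7350*(9730 + (9520 - 272*√1261 - 840 + 12*(2*√1261))) = -7350*(9730 + (9520 - 272*√1261 - 840 + 24*√1261)) = -7350*(9730 + (8680 - 248*√1261)) = -7350*(18410 - 248*√1261) = -135313500 + 1822800*√1261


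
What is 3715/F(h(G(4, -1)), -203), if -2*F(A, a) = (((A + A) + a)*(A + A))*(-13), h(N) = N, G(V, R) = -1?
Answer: 743/533 ≈ 1.3940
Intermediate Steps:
F(A, a) = 13*A*(a + 2*A) (F(A, a) = -((A + A) + a)*(A + A)*(-13)/2 = -(2*A + a)*(2*A)*(-13)/2 = -(a + 2*A)*(2*A)*(-13)/2 = -2*A*(a + 2*A)*(-13)/2 = -(-13)*A*(a + 2*A) = 13*A*(a + 2*A))
3715/F(h(G(4, -1)), -203) = 3715/((13*(-1)*(-203 + 2*(-1)))) = 3715/((13*(-1)*(-203 - 2))) = 3715/((13*(-1)*(-205))) = 3715/2665 = 3715*(1/2665) = 743/533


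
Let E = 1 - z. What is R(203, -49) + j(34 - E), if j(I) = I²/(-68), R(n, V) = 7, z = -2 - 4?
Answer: -253/68 ≈ -3.7206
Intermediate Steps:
z = -6
E = 7 (E = 1 - 1*(-6) = 1 + 6 = 7)
j(I) = -I²/68
R(203, -49) + j(34 - E) = 7 - (34 - 1*7)²/68 = 7 - (34 - 7)²/68 = 7 - 1/68*27² = 7 - 1/68*729 = 7 - 729/68 = -253/68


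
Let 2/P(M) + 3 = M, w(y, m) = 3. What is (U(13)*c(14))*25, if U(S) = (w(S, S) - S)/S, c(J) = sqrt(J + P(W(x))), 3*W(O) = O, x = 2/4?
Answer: -250*sqrt(3842)/221 ≈ -70.118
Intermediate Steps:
x = 1/2 (x = 2*(1/4) = 1/2 ≈ 0.50000)
W(O) = O/3
P(M) = 2/(-3 + M)
c(J) = sqrt(-12/17 + J) (c(J) = sqrt(J + 2/(-3 + (1/3)*(1/2))) = sqrt(J + 2/(-3 + 1/6)) = sqrt(J + 2/(-17/6)) = sqrt(J + 2*(-6/17)) = sqrt(J - 12/17) = sqrt(-12/17 + J))
U(S) = (3 - S)/S
(U(13)*c(14))*25 = (((3 - 1*13)/13)*(sqrt(-204 + 289*14)/17))*25 = (((3 - 13)/13)*(sqrt(-204 + 4046)/17))*25 = (((1/13)*(-10))*(sqrt(3842)/17))*25 = -10*sqrt(3842)/221*25 = -250*sqrt(3842)/221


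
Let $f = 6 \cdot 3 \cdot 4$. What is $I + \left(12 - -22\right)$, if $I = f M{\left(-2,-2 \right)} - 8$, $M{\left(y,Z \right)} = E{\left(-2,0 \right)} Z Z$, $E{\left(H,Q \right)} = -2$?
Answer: $-550$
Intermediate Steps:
$f = 72$ ($f = 18 \cdot 4 = 72$)
$M{\left(y,Z \right)} = - 2 Z^{2}$ ($M{\left(y,Z \right)} = - 2 Z Z = - 2 Z^{2}$)
$I = -584$ ($I = 72 \left(- 2 \left(-2\right)^{2}\right) - 8 = 72 \left(\left(-2\right) 4\right) - 8 = 72 \left(-8\right) - 8 = -576 - 8 = -584$)
$I + \left(12 - -22\right) = -584 + \left(12 - -22\right) = -584 + \left(12 + 22\right) = -584 + 34 = -550$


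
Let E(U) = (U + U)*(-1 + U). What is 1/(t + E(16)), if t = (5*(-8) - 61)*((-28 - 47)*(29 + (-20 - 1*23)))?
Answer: -1/105570 ≈ -9.4724e-6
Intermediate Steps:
E(U) = 2*U*(-1 + U) (E(U) = (2*U)*(-1 + U) = 2*U*(-1 + U))
t = -106050 (t = (-40 - 61)*(-75*(29 + (-20 - 23))) = -(-7575)*(29 - 43) = -(-7575)*(-14) = -101*1050 = -106050)
1/(t + E(16)) = 1/(-106050 + 2*16*(-1 + 16)) = 1/(-106050 + 2*16*15) = 1/(-106050 + 480) = 1/(-105570) = -1/105570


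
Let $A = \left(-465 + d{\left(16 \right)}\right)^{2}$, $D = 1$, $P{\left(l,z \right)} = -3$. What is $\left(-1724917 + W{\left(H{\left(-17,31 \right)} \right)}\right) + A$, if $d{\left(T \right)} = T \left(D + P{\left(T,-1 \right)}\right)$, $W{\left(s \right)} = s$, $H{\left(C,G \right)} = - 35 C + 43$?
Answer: $-1477270$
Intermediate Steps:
$H{\left(C,G \right)} = 43 - 35 C$
$d{\left(T \right)} = - 2 T$ ($d{\left(T \right)} = T \left(1 - 3\right) = T \left(-2\right) = - 2 T$)
$A = 247009$ ($A = \left(-465 - 32\right)^{2} = \left(-497\right)^{2} = 247009$)
$\left(-1724917 + W{\left(H{\left(-17,31 \right)} \right)}\right) + A = \left(-1724917 + \left(43 - -595\right)\right) + 247009 = \left(-1724917 + \left(43 + 595\right)\right) + 247009 = \left(-1724917 + 638\right) + 247009 = -1724279 + 247009 = -1477270$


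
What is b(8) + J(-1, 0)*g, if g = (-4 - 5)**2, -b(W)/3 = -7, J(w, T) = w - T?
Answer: -60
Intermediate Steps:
b(W) = 21 (b(W) = -3*(-7) = 21)
g = 81 (g = (-9)**2 = 81)
b(8) + J(-1, 0)*g = 21 + (-1 - 1*0)*81 = 21 + (-1 + 0)*81 = 21 - 1*81 = 21 - 81 = -60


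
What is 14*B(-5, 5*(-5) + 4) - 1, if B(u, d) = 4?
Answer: 55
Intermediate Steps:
14*B(-5, 5*(-5) + 4) - 1 = 14*4 - 1 = 56 - 1 = 55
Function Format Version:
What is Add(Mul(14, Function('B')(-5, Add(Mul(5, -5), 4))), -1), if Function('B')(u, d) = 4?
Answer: 55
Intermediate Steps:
Add(Mul(14, Function('B')(-5, Add(Mul(5, -5), 4))), -1) = Add(Mul(14, 4), -1) = Add(56, -1) = 55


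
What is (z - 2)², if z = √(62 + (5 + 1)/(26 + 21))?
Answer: 3108/47 - 8*√34310/47 ≈ 34.599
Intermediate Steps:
z = 2*√34310/47 (z = √(62 + 6/47) = √(2920/47) = 2*√34310/47 ≈ 7.8821)
(z - 2)² = (2*√34310/47 - 2)² = (-2 + 2*√34310/47)²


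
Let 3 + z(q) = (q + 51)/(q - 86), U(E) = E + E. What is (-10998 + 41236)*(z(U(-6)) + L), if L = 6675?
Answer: 9885059223/49 ≈ 2.0174e+8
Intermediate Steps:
U(E) = 2*E
z(q) = -3 + (51 + q)/(-86 + q) (z(q) = -3 + (q + 51)/(q - 86) = -3 + (51 + q)/(-86 + q))
(-10998 + 41236)*(z(U(-6)) + L) = (-10998 + 41236)*((309 - 4*(-6))/(-86 + 2*(-6)) + 6675) = 30238*((309 - 2*(-12))/(-86 - 12) + 6675) = 30238*((309 + 24)/(-98) + 6675) = 30238*(-1/98*333 + 6675) = 30238*(-333/98 + 6675) = 30238*(653817/98) = 9885059223/49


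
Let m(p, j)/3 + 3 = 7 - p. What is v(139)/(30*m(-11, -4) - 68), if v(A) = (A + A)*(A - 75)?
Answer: 8896/641 ≈ 13.878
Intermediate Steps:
m(p, j) = 12 - 3*p (m(p, j) = -9 + 3*(7 - p) = -9 + (21 - 3*p) = 12 - 3*p)
v(A) = 2*A*(-75 + A) (v(A) = (2*A)*(-75 + A) = 2*A*(-75 + A))
v(139)/(30*m(-11, -4) - 68) = (2*139*(-75 + 139))/(30*(12 - 3*(-11)) - 68) = (2*139*64)/(30*(12 + 33) - 68) = 17792/(30*45 - 68) = 17792/(1350 - 68) = 17792/1282 = 17792*(1/1282) = 8896/641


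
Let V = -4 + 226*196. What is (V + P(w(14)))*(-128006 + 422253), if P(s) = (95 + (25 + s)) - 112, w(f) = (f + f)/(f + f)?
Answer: 13035436347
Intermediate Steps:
w(f) = 1 (w(f) = (2*f)/((2*f)) = (2*f)*(1/(2*f)) = 1)
P(s) = 8 + s (P(s) = (120 + s) - 112 = 8 + s)
V = 44292 (V = -4 + 44296 = 44292)
(V + P(w(14)))*(-128006 + 422253) = (44292 + (8 + 1))*(-128006 + 422253) = (44292 + 9)*294247 = 44301*294247 = 13035436347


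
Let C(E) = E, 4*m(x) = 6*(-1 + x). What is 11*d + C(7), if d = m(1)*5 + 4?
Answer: 51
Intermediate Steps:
m(x) = -3/2 + 3*x/2 (m(x) = (6*(-1 + x))/4 = (-6 + 6*x)/4 = -3/2 + 3*x/2)
d = 4 (d = (-3/2 + (3/2)*1)*5 + 4 = (-3/2 + 3/2)*5 + 4 = 0*5 + 4 = 0 + 4 = 4)
11*d + C(7) = 11*4 + 7 = 44 + 7 = 51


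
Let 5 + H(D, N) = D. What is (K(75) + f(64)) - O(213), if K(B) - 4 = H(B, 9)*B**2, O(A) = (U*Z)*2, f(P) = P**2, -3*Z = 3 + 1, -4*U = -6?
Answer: 397854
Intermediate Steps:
U = 3/2 (U = -1/4*(-6) = 3/2 ≈ 1.5000)
Z = -4/3 (Z = -(3 + 1)/3 = -1/3*4 = -4/3 ≈ -1.3333)
H(D, N) = -5 + D
O(A) = -4 (O(A) = ((3/2)*(-4/3))*2 = -2*2 = -4)
K(B) = 4 + B**2*(-5 + B) (K(B) = 4 + (-5 + B)*B**2 = 4 + B**2*(-5 + B))
(K(75) + f(64)) - O(213) = ((4 + 75**2*(-5 + 75)) + 64**2) - 1*(-4) = ((4 + 5625*70) + 4096) + 4 = ((4 + 393750) + 4096) + 4 = (393754 + 4096) + 4 = 397850 + 4 = 397854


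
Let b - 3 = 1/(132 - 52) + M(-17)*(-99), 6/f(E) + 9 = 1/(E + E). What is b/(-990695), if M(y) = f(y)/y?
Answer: 21053/24331469200 ≈ 8.6526e-7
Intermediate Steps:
f(E) = 6/(-9 + 1/(2*E)) (f(E) = 6/(-9 + 1/(E + E)) = 6/(-9 + 1/(2*E)))
M(y) = -12/(-1 + 18*y) (M(y) = (-12*y/(-1 + 18*y))/y = -12/(-1 + 18*y))
b = -21053/24560 (b = 3 + (1/(132 - 52) - 12/(-1 + 18*(-17))*(-99)) = 3 + (1/80 - 12/(-1 - 306)*(-99)) = 3 + (1/80 - 12/(-307)*(-99)) = 3 + (1/80 - 12*(-1/307)*(-99)) = 3 + (1/80 + (12/307)*(-99)) = 3 + (1/80 - 1188/307) = 3 - 94733/24560 = -21053/24560 ≈ -0.85721)
b/(-990695) = -21053/24560/(-990695) = -21053/24560*(-1/990695) = 21053/24331469200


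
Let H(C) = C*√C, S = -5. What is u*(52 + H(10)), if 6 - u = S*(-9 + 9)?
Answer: 312 + 60*√10 ≈ 501.74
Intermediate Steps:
u = 6 (u = 6 - (-5)*(-9 + 9) = 6 - (-5)*0 = 6 - 1*0 = 6 + 0 = 6)
H(C) = C^(3/2)
u*(52 + H(10)) = 6*(52 + 10^(3/2)) = 6*(52 + 10*√10) = 312 + 60*√10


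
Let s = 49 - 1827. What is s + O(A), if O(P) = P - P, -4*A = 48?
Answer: -1778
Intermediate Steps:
s = -1778
A = -12 (A = -¼*48 = -12)
O(P) = 0
s + O(A) = -1778 + 0 = -1778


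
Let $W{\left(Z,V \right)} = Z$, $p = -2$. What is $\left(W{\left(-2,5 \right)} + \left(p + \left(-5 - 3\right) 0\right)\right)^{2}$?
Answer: $16$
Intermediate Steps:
$\left(W{\left(-2,5 \right)} + \left(p + \left(-5 - 3\right) 0\right)\right)^{2} = \left(-2 - \left(2 - \left(-5 - 3\right) 0\right)\right)^{2} = \left(-2 - 2\right)^{2} = \left(-4\right)^{2} = 16$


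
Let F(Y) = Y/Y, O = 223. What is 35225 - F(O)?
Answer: 35224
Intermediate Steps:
F(Y) = 1
35225 - F(O) = 35225 - 1*1 = 35225 - 1 = 35224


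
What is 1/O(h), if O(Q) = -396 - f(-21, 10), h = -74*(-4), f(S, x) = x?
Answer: -1/406 ≈ -0.0024631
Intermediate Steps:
h = 296
O(Q) = -406 (O(Q) = -396 - 1*10 = -396 - 10 = -406)
1/O(h) = 1/(-406) = -1/406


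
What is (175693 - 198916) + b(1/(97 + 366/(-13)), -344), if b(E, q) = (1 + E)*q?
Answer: -21096937/895 ≈ -23572.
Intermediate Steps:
b(E, q) = q*(1 + E)
(175693 - 198916) + b(1/(97 + 366/(-13)), -344) = (175693 - 198916) - 344*(1 + 1/(97 + 366/(-13))) = -23223 - 344*(1 + 1/(97 + 366*(-1/13))) = -23223 - 344*(1 + 1/(97 - 366/13)) = -23223 - 344*(1 + 1/(895/13)) = -23223 - 344*(1 + 13/895) = -23223 - 344*908/895 = -23223 - 312352/895 = -21096937/895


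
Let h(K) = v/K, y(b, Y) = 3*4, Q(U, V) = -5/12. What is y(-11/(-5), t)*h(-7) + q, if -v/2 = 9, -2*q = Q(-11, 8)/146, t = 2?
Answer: 756899/24528 ≈ 30.859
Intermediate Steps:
Q(U, V) = -5/12 (Q(U, V) = -5*1/12 = -5/12)
y(b, Y) = 12
q = 5/3504 (q = -(-5)/(24*146) = -½*(-5/1752) = 5/3504 ≈ 0.0014269)
v = -18 (v = -2*9 = -18)
h(K) = -18/K
y(-11/(-5), t)*h(-7) + q = 12*(-18/(-7)) + 5/3504 = 12*(-18*(-⅐)) + 5/3504 = 12*(18/7) + 5/3504 = 216/7 + 5/3504 = 756899/24528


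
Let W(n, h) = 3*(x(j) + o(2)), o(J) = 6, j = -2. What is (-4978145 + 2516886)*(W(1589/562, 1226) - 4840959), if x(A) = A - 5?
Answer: 11914861291158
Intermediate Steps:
x(A) = -5 + A
W(n, h) = -3 (W(n, h) = 3*((-5 - 2) + 6) = 3*(-7 + 6) = 3*(-1) = -3)
(-4978145 + 2516886)*(W(1589/562, 1226) - 4840959) = (-4978145 + 2516886)*(-3 - 4840959) = -2461259*(-4840962) = 11914861291158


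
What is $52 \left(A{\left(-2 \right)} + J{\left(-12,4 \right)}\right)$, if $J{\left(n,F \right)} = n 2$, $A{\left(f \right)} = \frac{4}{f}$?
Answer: $-1352$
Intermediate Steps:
$J{\left(n,F \right)} = 2 n$
$52 \left(A{\left(-2 \right)} + J{\left(-12,4 \right)}\right) = 52 \left(\frac{4}{-2} + 2 \left(-12\right)\right) = 52 \left(4 \left(- \frac{1}{2}\right) - 24\right) = 52 \left(-2 - 24\right) = 52 \left(-26\right) = -1352$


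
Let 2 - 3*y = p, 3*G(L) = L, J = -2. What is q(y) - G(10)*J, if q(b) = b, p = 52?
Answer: -10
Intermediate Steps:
G(L) = L/3
y = -50/3 (y = ⅔ - ⅓*52 = ⅔ - 52/3 = -50/3 ≈ -16.667)
q(y) - G(10)*J = -50/3 - (⅓)*10*(-2) = -50/3 - 10*(-2)/3 = -50/3 - 1*(-20/3) = -50/3 + 20/3 = -10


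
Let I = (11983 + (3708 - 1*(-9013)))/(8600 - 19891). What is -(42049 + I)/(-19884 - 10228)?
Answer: 474750555/339994592 ≈ 1.3963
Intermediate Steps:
I = -24704/11291 (I = (11983 + (3708 + 9013))/(-11291) = (11983 + 12721)*(-1/11291) = 24704*(-1/11291) = -24704/11291 ≈ -2.1879)
-(42049 + I)/(-19884 - 10228) = -(42049 - 24704/11291)/(-19884 - 10228) = -474750555/(11291*(-30112)) = -474750555*(-1)/(11291*30112) = -1*(-474750555/339994592) = 474750555/339994592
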